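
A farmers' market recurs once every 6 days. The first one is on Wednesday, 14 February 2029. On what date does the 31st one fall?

The 31st occurrence is 30 intervals after the first: 30 × 6 = 180 days after 14 February 2029.
February has 28 days — 14 days to the end of February leaves 166.
March has 31 days (135 left).
April has 30 days (105 left).
May has 31 days (74 left).
June has 30 days (44 left).
July has 31 days (13 left).
13 days into August → 13 August 2029.

13 August 2029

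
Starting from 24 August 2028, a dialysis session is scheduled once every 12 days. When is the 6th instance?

23 October 2028

The 6th occurrence is 5 intervals after the first: 5 × 12 = 60 days after 24 August 2028.
August has 31 days — 7 days to the end of August leaves 53.
September has 30 days (23 left).
23 days into October → 23 October 2028.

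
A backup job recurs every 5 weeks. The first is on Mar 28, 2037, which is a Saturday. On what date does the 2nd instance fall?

The 2nd occurrence is 1 interval after the first: 1 × 35 = 35 days after Mar 28, 2037.
Mar has 31 days — 3 days to the end of Mar leaves 32.
Apr has 30 days (2 left).
2 days into May → May 2, 2037.

May 2, 2037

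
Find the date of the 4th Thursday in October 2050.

The first Thursday of October 2050 is October 6.
The 4th Thursday is 3 weeks later: 6 + 21 = 27.

2050-10-27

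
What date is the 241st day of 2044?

January has 31 days (241 − 31 = 210 remain).
February has 29 days (210 − 29 = 181 remain).
March has 31 days (181 − 31 = 150 remain).
April has 30 days (150 − 30 = 120 remain).
May has 31 days (120 − 31 = 89 remain).
June has 30 days (89 − 30 = 59 remain).
July has 31 days (59 − 31 = 28 remain).
28 into August → August 28.

August 28, 2044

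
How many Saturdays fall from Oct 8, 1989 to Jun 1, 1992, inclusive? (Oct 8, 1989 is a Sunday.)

Oct 8, 1989 is a Sunday; the first Saturday on or after it is Oct 14, 1989 (6 days later).
From Oct 14, 1989 to Jun 1, 1992: 78 + 365 + 365 + 153 = 961 days (rest of 1989, 1990, 1991, to Jun 1, 1992 in 1992).
961 ÷ 7 = 137 full weeks with remainder 2, so 137 more Saturdays after the first → 138.

138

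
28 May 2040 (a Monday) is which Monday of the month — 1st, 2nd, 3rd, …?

Day 28 falls in week ⌈28/7⌉ of the month.
Days 1–7 hold the 1st Monday, 8–14 the 2nd, 15–21 the 3rd, 22–28 the 4th, 29–31 the 5th.
28 is in the range for the 4th.

4th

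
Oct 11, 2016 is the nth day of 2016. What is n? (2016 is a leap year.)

Days in months before Oct: 31 + 29 + 31 + 30 + 31 + 30 + 31 + 31 + 30 = 274.
Plus 11 days into Oct → day 285.

285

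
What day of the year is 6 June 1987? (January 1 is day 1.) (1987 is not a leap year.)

Days in months before June: 31 + 28 + 31 + 30 + 31 = 151.
Plus 6 days into June → day 157.

157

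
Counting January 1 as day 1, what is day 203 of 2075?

January has 31 days (203 − 31 = 172 remain).
February has 28 days (172 − 28 = 144 remain).
March has 31 days (144 − 31 = 113 remain).
April has 30 days (113 − 30 = 83 remain).
May has 31 days (83 − 31 = 52 remain).
June has 30 days (52 − 30 = 22 remain).
22 into July → July 22.

22 July 2075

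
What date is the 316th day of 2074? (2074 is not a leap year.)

January has 31 days (316 − 31 = 285 remain).
February has 28 days (285 − 28 = 257 remain).
March has 31 days (257 − 31 = 226 remain).
April has 30 days (226 − 30 = 196 remain).
May has 31 days (196 − 31 = 165 remain).
June has 30 days (165 − 30 = 135 remain).
July has 31 days (135 − 31 = 104 remain).
August has 31 days (104 − 31 = 73 remain).
September has 30 days (73 − 30 = 43 remain).
October has 31 days (43 − 31 = 12 remain).
12 into November → November 12.

12 November 2074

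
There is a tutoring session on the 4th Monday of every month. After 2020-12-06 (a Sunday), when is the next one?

December 2020 starts on a Tuesday; its first Monday is the 7th, so the 4th Monday is the 28th — 2020-12-28.
2020-12-28 is after 2020-12-06, so that is the next one.

2020-12-28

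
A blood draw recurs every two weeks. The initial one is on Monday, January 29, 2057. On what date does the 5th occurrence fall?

March 26, 2057

The 5th occurrence is 4 intervals after the first: 4 × 14 = 56 days after January 29, 2057.
January has 31 days — 2 days to the end of January leaves 54.
February has 28 days (26 left).
26 days into March → March 26, 2057.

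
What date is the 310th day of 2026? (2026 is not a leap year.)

January has 31 days (310 − 31 = 279 remain).
February has 28 days (279 − 28 = 251 remain).
March has 31 days (251 − 31 = 220 remain).
April has 30 days (220 − 30 = 190 remain).
May has 31 days (190 − 31 = 159 remain).
June has 30 days (159 − 30 = 129 remain).
July has 31 days (129 − 31 = 98 remain).
August has 31 days (98 − 31 = 67 remain).
September has 30 days (67 − 30 = 37 remain).
October has 31 days (37 − 31 = 6 remain).
6 into November → November 6.

6 November 2026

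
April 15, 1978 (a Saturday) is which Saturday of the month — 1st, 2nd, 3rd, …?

Day 15 falls in week ⌈15/7⌉ of the month.
Days 1–7 hold the 1st Saturday, 8–14 the 2nd, 15–21 the 3rd, 22–28 the 4th, 29–31 the 5th.
15 is in the range for the 3rd.

3rd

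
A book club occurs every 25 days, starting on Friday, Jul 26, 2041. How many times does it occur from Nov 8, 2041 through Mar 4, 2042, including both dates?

Occurrences land 25·i days after Jul 26, 2041 for i = 0, 1, 2, …
Nov 8, 2041 is 105 days after the start; 105 ÷ 25 = 4 remainder 5; since the remainder is 5, round up to i = 5. First occurrence in the window: #6 on Nov 28, 2041 (5×25 = 125 days in).
Mar 4, 2042 is 221 days after the start; 221 ÷ 25 = 8 remainder 21. Last occurrence in the window: #9 on Feb 11, 2042.
Occurrences #6 through #9: 4 in total.

4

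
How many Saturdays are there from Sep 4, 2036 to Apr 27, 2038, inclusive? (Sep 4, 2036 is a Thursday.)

Sep 4, 2036 is a Thursday; the first Saturday on or after it is Sep 6, 2036 (2 days later).
From Sep 6, 2036 to Apr 27, 2038: 116 + 365 + 117 = 598 days (rest of 2036, 2037, to Apr 27, 2038 in 2038).
598 ÷ 7 = 85 full weeks with remainder 3, so 85 more Saturdays after the first → 86.

86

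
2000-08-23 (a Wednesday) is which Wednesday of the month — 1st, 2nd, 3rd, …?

Day 23 falls in week ⌈23/7⌉ of the month.
Days 1–7 hold the 1st Wednesday, 8–14 the 2nd, 15–21 the 3rd, 22–28 the 4th, 29–31 the 5th.
23 is in the range for the 4th.

4th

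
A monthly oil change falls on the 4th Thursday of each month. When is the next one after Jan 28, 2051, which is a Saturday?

Feb 23, 2051

Jan 2051 starts on a Sunday; its first Thursday is the 5th, so the 4th Thursday is the 26th — Jan 26, 2051.
That is not after Jan 28, 2051, so look at Feb 2051.
Feb 2051 starts on a Wednesday; its first Thursday is the 2nd, so the 4th Thursday is the 23rd — Feb 23, 2051.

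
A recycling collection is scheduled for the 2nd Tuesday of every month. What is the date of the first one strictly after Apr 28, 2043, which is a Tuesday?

Apr 2043 starts on a Wednesday; its first Tuesday is the 7th, so the 2nd Tuesday is the 14th — Apr 14, 2043.
That is not after Apr 28, 2043, so look at May 2043.
May 2043 starts on a Friday; its first Tuesday is the 5th, so the 2nd Tuesday is the 12th — May 12, 2043.

May 12, 2043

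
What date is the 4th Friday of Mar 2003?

Mar 2003 begins on a Saturday, so the first Friday is Mar 7 (6 days later).
The 4th Friday is 3 weeks later: 7 + 21 = 28.

Mar 28, 2003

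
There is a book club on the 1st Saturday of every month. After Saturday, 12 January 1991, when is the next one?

January 1991 starts on a Tuesday, so its 1st Saturday is 5 January 1991 (4 days in).
That is not after 12 January 1991, so look at February 1991.
February 1991 starts on a Friday, so its 1st Saturday is 2 February 1991 (1 day in).

2 February 1991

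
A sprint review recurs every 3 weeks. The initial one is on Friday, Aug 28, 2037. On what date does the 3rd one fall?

Oct 9, 2037

The 3rd occurrence is 2 intervals after the first: 2 × 21 = 42 days after Aug 28, 2037.
Aug has 31 days — 3 days to the end of Aug leaves 39.
Sep has 30 days (9 left).
9 days into Oct → Oct 9, 2037.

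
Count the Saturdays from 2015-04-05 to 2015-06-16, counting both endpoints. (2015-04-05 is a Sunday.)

10

2015-04-05 is a Sunday; the first Saturday on or after it is 2015-04-11 (6 days later).
From 2015-04-11 to 2015-06-16: 19 + 31 + 16 = 66 days (rest of April, May, June).
66 ÷ 7 = 9 full weeks with remainder 3, so 9 more Saturdays after the first → 10.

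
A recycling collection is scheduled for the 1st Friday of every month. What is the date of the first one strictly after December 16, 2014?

January 2, 2015

December 2014 starts on a Monday, so its 1st Friday is December 5, 2014 (4 days in).
That is not after December 16, 2014, so look at January 2015.
January 2015 starts on a Thursday, so its 1st Friday is January 2, 2015 (1 day in).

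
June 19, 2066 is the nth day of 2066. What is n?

170

Days in months before June: 31 + 28 + 31 + 30 + 31 = 151.
Plus 19 days into June → day 170.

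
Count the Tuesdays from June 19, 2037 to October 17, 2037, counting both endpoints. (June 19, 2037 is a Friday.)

17

June 19, 2037 is a Friday; the first Tuesday on or after it is June 23, 2037 (4 days later).
From June 23, 2037 to October 17, 2037: 7 + 31 + 31 + 30 + 17 = 116 days (rest of June, July, August, September, October).
116 ÷ 7 = 16 full weeks with remainder 4, so 16 more Tuesdays after the first → 17.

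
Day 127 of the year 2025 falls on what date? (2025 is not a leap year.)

January has 31 days (127 − 31 = 96 remain).
February has 28 days (96 − 28 = 68 remain).
March has 31 days (68 − 31 = 37 remain).
April has 30 days (37 − 30 = 7 remain).
7 into May → May 7.

7 May 2025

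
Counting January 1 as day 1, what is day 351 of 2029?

Dec 17, 2029

Jan has 31 days (351 − 31 = 320 remain).
Feb has 28 days (320 − 28 = 292 remain).
Mar has 31 days (292 − 31 = 261 remain).
Apr has 30 days (261 − 30 = 231 remain).
May has 31 days (231 − 31 = 200 remain).
Jun has 30 days (200 − 30 = 170 remain).
Jul has 31 days (170 − 31 = 139 remain).
Aug has 31 days (139 − 31 = 108 remain).
Sep has 30 days (108 − 30 = 78 remain).
Oct has 31 days (78 − 31 = 47 remain).
Nov has 30 days (47 − 30 = 17 remain).
17 into Dec → Dec 17.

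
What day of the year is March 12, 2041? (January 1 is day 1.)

71

Days in months before March: 31 + 28 = 59.
Plus 12 days into March → day 71.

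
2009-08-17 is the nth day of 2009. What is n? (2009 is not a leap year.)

Days in months before August: 31 + 28 + 31 + 30 + 31 + 30 + 31 = 212.
Plus 17 days into August → day 229.

229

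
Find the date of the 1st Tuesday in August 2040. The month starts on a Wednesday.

7 August 2040

August 2040 begins on a Wednesday, so the first Tuesday is August 7 (6 days later).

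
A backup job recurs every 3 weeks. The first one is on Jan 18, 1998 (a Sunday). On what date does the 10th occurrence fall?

The 10th occurrence is 9 intervals after the first: 9 × 21 = 189 days after Jan 18, 1998.
Jan has 31 days — 13 days to the end of Jan leaves 176.
Feb has 28 days (148 left).
Mar has 31 days (117 left).
Apr has 30 days (87 left).
May has 31 days (56 left).
Jun has 30 days (26 left).
26 days into Jul → Jul 26, 1998.

Jul 26, 1998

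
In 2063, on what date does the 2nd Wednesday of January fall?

The first Wednesday of January 2063 is January 3.
The 2nd Wednesday is 1 weeks later: 3 + 7 = 10.

2063-01-10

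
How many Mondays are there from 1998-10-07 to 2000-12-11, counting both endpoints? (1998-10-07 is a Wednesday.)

1998-10-07 is a Wednesday; the first Monday on or after it is 1998-10-12 (5 days later).
From 1998-10-12 to 2000-12-11: 80 + 365 + 346 = 791 days (rest of 1998, 1999, to 2000-12-11 in 2000).
791 ÷ 7 = 113 full weeks with remainder 0, so 113 more Mondays after the first → 114.

114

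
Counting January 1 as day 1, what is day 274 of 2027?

2027-10-01

January has 31 days (274 − 31 = 243 remain).
February has 28 days (243 − 28 = 215 remain).
March has 31 days (215 − 31 = 184 remain).
April has 30 days (184 − 30 = 154 remain).
May has 31 days (154 − 31 = 123 remain).
June has 30 days (123 − 30 = 93 remain).
July has 31 days (93 − 31 = 62 remain).
August has 31 days (62 − 31 = 31 remain).
September has 30 days (31 − 30 = 1 remain).
1 into October → October 1.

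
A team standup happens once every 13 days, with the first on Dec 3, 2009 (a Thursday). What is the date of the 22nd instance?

Sep 2, 2010

The 22nd occurrence is 21 intervals after the first: 21 × 13 = 273 days after Dec 3, 2009.
Dec has 31 days — 28 days to the end of Dec leaves 245.
Jan has 31 days (214 left).
Feb has 28 days (186 left).
Mar has 31 days (155 left).
Apr has 30 days (125 left).
May has 31 days (94 left).
Jun has 30 days (64 left).
Jul has 31 days (33 left).
Aug has 31 days (2 left).
2 days into Sep → Sep 2, 2010.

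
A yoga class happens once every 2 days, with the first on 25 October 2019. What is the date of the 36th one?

3 January 2020

The 36th occurrence is 35 intervals after the first: 35 × 2 = 70 days after 25 October 2019.
October has 31 days — 6 days to the end of October leaves 64.
November has 30 days (34 left).
December has 31 days (3 left).
3 days into January → 3 January 2020.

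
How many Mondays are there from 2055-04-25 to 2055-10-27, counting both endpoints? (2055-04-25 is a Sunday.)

2055-04-25 is a Sunday; the first Monday on or after it is 2055-04-26 (1 day later).
From 2055-04-26 to 2055-10-27: 4 + 31 + 30 + 31 + 31 + 30 + 27 = 184 days (rest of April, May, June, July, August, September, October).
184 ÷ 7 = 26 full weeks with remainder 2, so 26 more Mondays after the first → 27.

27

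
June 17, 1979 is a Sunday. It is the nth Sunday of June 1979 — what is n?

3rd

Day 17 falls in week ⌈17/7⌉ of the month.
Days 1–7 hold the 1st Sunday, 8–14 the 2nd, 15–21 the 3rd, 22–28 the 4th, 29–31 the 5th.
17 is in the range for the 3rd.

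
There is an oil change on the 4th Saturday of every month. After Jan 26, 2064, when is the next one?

Feb 23, 2064

Jan 2064 starts on a Tuesday; its first Saturday is the 5th, so the 4th Saturday is the 26th — Jan 26, 2064.
That is not after Jan 26, 2064, so look at Feb 2064.
Feb 2064 starts on a Friday; its first Saturday is the 2nd, so the 4th Saturday is the 23rd — Feb 23, 2064.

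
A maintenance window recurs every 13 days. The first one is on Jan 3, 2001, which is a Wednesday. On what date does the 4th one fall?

Feb 11, 2001

The 4th occurrence is 3 intervals after the first: 3 × 13 = 39 days after Jan 3, 2001.
Jan has 31 days — 28 days to the end of Jan leaves 11.
11 days into Feb → Feb 11, 2001.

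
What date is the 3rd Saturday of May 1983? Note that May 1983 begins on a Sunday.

May 1983 begins on a Sunday, so the first Saturday is May 7 (6 days later).
The 3rd Saturday is 2 weeks later: 7 + 14 = 21.

May 21, 1983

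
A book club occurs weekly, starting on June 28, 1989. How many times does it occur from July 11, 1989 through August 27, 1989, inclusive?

7

Occurrences land 7·i days after June 28, 1989 for i = 0, 1, 2, …
July 11, 1989 is 13 days after the start; 13 ÷ 7 = 1 remainder 6; since the remainder is 6, round up to i = 2. First occurrence in the window: #3 on July 12, 1989 (2×7 = 14 days in).
August 27, 1989 is 60 days after the start; 60 ÷ 7 = 8 remainder 4. Last occurrence in the window: #9 on August 23, 1989.
Occurrences #3 through #9: 7 in total.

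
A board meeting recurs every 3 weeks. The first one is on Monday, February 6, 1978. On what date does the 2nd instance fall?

The 2nd occurrence is 1 interval after the first: 1 × 21 = 21 days after February 6, 1978.
21 days later is February 27, 1978.

February 27, 1978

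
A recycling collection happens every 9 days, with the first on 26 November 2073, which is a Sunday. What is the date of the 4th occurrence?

The 4th occurrence is 3 intervals after the first: 3 × 9 = 27 days after 26 November 2073.
November has 30 days — 4 days to the end of November leaves 23.
23 days into December → 23 December 2073.

23 December 2073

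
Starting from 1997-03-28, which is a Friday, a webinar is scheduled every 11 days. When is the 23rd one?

1997-11-25

The 23rd occurrence is 22 intervals after the first: 22 × 11 = 242 days after 1997-03-28.
March has 31 days — 3 days to the end of March leaves 239.
April has 30 days (209 left).
May has 31 days (178 left).
June has 30 days (148 left).
July has 31 days (117 left).
August has 31 days (86 left).
September has 30 days (56 left).
October has 31 days (25 left).
25 days into November → 1997-11-25.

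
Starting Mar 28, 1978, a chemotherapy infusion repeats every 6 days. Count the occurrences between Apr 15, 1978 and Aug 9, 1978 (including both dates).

Occurrences land 6·i days after Mar 28, 1978 for i = 0, 1, 2, …
Apr 15, 1978 is 18 days after the start; 18 ÷ 6 = 3 remainder 0. First occurrence in the window: #4 on Apr 15, 1978 (3×6 = 18 days in).
Aug 9, 1978 is 134 days after the start; 134 ÷ 6 = 22 remainder 2. Last occurrence in the window: #23 on Aug 7, 1978.
Occurrences #4 through #23: 20 in total.

20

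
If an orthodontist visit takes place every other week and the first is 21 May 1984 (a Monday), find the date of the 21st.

The 21st occurrence is 20 intervals after the first: 20 × 14 = 280 days after 21 May 1984.
May has 31 days — 10 days to the end of May leaves 270.
June has 30 days (240 left).
July has 31 days (209 left).
August has 31 days (178 left).
September has 30 days (148 left).
October has 31 days (117 left).
November has 30 days (87 left).
December has 31 days (56 left).
January has 31 days (25 left).
25 days into February → 25 February 1985.

25 February 1985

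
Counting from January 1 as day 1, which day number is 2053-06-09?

Days in months before June: 31 + 28 + 31 + 30 + 31 = 151.
Plus 9 days into June → day 160.

160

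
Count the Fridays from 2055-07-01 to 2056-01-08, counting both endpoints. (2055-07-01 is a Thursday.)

2055-07-01 is a Thursday; the first Friday on or after it is 2055-07-02 (1 day later).
From 2055-07-02 to 2056-01-08: 29 + 31 + 30 + 31 + 30 + 31 + 8 = 190 days (rest of July, August, September, October, November, December, January).
190 ÷ 7 = 27 full weeks with remainder 1, so 27 more Fridays after the first → 28.

28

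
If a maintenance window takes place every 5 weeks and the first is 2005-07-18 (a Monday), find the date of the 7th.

2006-02-13

The 7th occurrence is 6 intervals after the first: 6 × 35 = 210 days after 2005-07-18.
July has 31 days — 13 days to the end of July leaves 197.
August has 31 days (166 left).
September has 30 days (136 left).
October has 31 days (105 left).
November has 30 days (75 left).
December has 31 days (44 left).
January has 31 days (13 left).
13 days into February → 2006-02-13.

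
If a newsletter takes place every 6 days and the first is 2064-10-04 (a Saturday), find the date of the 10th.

The 10th occurrence is 9 intervals after the first: 9 × 6 = 54 days after 2064-10-04.
October has 31 days — 27 days to the end of October leaves 27.
27 days into November → 2064-11-27.

2064-11-27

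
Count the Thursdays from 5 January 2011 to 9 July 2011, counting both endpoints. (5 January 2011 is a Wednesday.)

5 January 2011 is a Wednesday; the first Thursday on or after it is 6 January 2011 (1 day later).
From 6 January 2011 to 9 July 2011: 25 + 28 + 31 + 30 + 31 + 30 + 9 = 184 days (rest of January, February, March, April, May, June, July).
184 ÷ 7 = 26 full weeks with remainder 2, so 26 more Thursdays after the first → 27.

27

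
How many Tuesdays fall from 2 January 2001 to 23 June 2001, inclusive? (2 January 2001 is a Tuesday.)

25

2 January 2001 is a Tuesday; the first Tuesday on or after it is 2 January 2001.
From 2 January 2001 to 23 June 2001: 29 + 28 + 31 + 30 + 31 + 23 = 172 days (rest of January, February, March, April, May, June).
172 ÷ 7 = 24 full weeks with remainder 4, so 24 more Tuesdays after the first → 25.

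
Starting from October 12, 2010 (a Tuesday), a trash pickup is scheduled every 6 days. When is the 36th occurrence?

May 10, 2011

The 36th occurrence is 35 intervals after the first: 35 × 6 = 210 days after October 12, 2010.
October has 31 days — 19 days to the end of October leaves 191.
November has 30 days (161 left).
December has 31 days (130 left).
January has 31 days (99 left).
February has 28 days (71 left).
March has 31 days (40 left).
April has 30 days (10 left).
10 days into May → May 10, 2011.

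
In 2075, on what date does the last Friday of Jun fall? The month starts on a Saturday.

Jun 2075 begins on a Saturday, so the first Friday is Jun 7 (6 days later).
Jun 2075 has 30 days. Adding weeks: 7, 14, 21, 28 — the last one ≤ 30 is the 28th.

Jun 28, 2075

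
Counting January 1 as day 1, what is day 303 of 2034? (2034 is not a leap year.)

2034-10-30

January has 31 days (303 − 31 = 272 remain).
February has 28 days (272 − 28 = 244 remain).
March has 31 days (244 − 31 = 213 remain).
April has 30 days (213 − 30 = 183 remain).
May has 31 days (183 − 31 = 152 remain).
June has 30 days (152 − 30 = 122 remain).
July has 31 days (122 − 31 = 91 remain).
August has 31 days (91 − 31 = 60 remain).
September has 30 days (60 − 30 = 30 remain).
30 into October → October 30.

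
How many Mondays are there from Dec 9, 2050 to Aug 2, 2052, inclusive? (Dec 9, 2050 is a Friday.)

86

Dec 9, 2050 is a Friday; the first Monday on or after it is Dec 12, 2050 (3 days later).
From Dec 12, 2050 to Aug 2, 2052: 19 + 365 + 215 = 599 days (rest of 2050, 2051, to Aug 2, 2052 in 2052).
599 ÷ 7 = 85 full weeks with remainder 4, so 85 more Mondays after the first → 86.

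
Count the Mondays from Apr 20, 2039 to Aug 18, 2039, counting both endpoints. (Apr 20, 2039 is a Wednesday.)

Apr 20, 2039 is a Wednesday; the first Monday on or after it is Apr 25, 2039 (5 days later).
From Apr 25, 2039 to Aug 18, 2039: 5 + 31 + 30 + 31 + 18 = 115 days (rest of Apr, May, Jun, Jul, Aug).
115 ÷ 7 = 16 full weeks with remainder 3, so 16 more Mondays after the first → 17.

17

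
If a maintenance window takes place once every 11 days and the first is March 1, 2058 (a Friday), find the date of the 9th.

The 9th occurrence is 8 intervals after the first: 8 × 11 = 88 days after March 1, 2058.
March has 31 days — 30 days to the end of March leaves 58.
April has 30 days (28 left).
28 days into May → May 28, 2058.

May 28, 2058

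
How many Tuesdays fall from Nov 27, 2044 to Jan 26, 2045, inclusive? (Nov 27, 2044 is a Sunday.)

Nov 27, 2044 is a Sunday; the first Tuesday on or after it is Nov 29, 2044 (2 days later).
From Nov 29, 2044 to Jan 26, 2045: 1 + 31 + 26 = 58 days (rest of Nov, Dec, Jan).
58 ÷ 7 = 8 full weeks with remainder 2, so 8 more Tuesdays after the first → 9.

9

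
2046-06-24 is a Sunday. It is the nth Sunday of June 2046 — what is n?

4th

Day 24 falls in week ⌈24/7⌉ of the month.
Days 1–7 hold the 1st Sunday, 8–14 the 2nd, 15–21 the 3rd, 22–28 the 4th, 29–31 the 5th.
24 is in the range for the 4th.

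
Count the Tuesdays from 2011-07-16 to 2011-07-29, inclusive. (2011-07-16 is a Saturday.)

2011-07-16 is a Saturday; the first Tuesday on or after it is 2011-07-19 (3 days later).
From 2011-07-19 to 2011-07-29 is 29 − 19 = 10 days.
10 ÷ 7 = 1 full weeks with remainder 3, so 1 more Tuesdays after the first → 2.

2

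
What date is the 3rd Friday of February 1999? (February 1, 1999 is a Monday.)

19 February 1999

February 1999 begins on a Monday, so the first Friday is February 5 (4 days later).
The 3rd Friday is 2 weeks later: 5 + 14 = 19.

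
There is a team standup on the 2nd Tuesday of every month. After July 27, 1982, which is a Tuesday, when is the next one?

July 1982 starts on a Thursday; its first Tuesday is the 6th, so the 2nd Tuesday is the 13th — July 13, 1982.
That is not after July 27, 1982, so look at August 1982.
August 1982 starts on a Sunday; its first Tuesday is the 3rd, so the 2nd Tuesday is the 10th — August 10, 1982.

August 10, 1982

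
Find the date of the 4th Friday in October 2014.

October 24, 2014

October 2014 begins on a Wednesday, so the first Friday is October 3 (2 days later).
The 4th Friday is 3 weeks later: 3 + 21 = 24.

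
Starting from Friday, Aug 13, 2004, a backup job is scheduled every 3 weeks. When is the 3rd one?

The 3rd occurrence is 2 intervals after the first: 2 × 21 = 42 days after Aug 13, 2004.
Aug has 31 days — 18 days to the end of Aug leaves 24.
24 days into Sep → Sep 24, 2004.

Sep 24, 2004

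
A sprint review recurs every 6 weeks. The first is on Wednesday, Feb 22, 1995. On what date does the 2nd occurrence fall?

The 2nd occurrence is 1 interval after the first: 1 × 42 = 42 days after Feb 22, 1995.
Feb has 28 days — 6 days to the end of Feb leaves 36.
Mar has 31 days (5 left).
5 days into Apr → Apr 5, 1995.

Apr 5, 1995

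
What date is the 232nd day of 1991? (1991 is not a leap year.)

January has 31 days (232 − 31 = 201 remain).
February has 28 days (201 − 28 = 173 remain).
March has 31 days (173 − 31 = 142 remain).
April has 30 days (142 − 30 = 112 remain).
May has 31 days (112 − 31 = 81 remain).
June has 30 days (81 − 30 = 51 remain).
July has 31 days (51 − 31 = 20 remain).
20 into August → August 20.

August 20, 1991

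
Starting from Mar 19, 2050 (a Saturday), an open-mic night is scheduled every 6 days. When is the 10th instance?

May 12, 2050

The 10th occurrence is 9 intervals after the first: 9 × 6 = 54 days after Mar 19, 2050.
Mar has 31 days — 12 days to the end of Mar leaves 42.
Apr has 30 days (12 left).
12 days into May → May 12, 2050.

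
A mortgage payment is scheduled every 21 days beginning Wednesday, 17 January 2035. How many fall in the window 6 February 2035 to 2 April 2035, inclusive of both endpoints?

Occurrences land 21·i days after 17 January 2035 for i = 0, 1, 2, …
6 February 2035 is 20 days after the start; 20 ÷ 21 = 0 remainder 20; since the remainder is 20, round up to i = 1. First occurrence in the window: #2 on 7 February 2035 (1×21 = 21 days in).
2 April 2035 is 75 days after the start; 75 ÷ 21 = 3 remainder 12. Last occurrence in the window: #4 on 21 March 2035.
Occurrences #2 through #4: 3 in total.

3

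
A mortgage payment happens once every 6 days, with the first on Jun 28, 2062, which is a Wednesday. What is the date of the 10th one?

Aug 21, 2062

The 10th occurrence is 9 intervals after the first: 9 × 6 = 54 days after Jun 28, 2062.
Jun has 30 days — 2 days to the end of Jun leaves 52.
Jul has 31 days (21 left).
21 days into Aug → Aug 21, 2062.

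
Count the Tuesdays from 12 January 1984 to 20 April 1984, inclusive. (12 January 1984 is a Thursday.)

14

12 January 1984 is a Thursday; the first Tuesday on or after it is 17 January 1984 (5 days later).
From 17 January 1984 to 20 April 1984: 14 + 29 + 31 + 20 = 94 days (rest of January, February, March, April).
94 ÷ 7 = 13 full weeks with remainder 3, so 13 more Tuesdays after the first → 14.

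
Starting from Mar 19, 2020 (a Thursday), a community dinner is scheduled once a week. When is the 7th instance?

The 7th occurrence is 6 intervals after the first: 6 × 7 = 42 days after Mar 19, 2020.
Mar has 31 days — 12 days to the end of Mar leaves 30.
30 days into Apr → Apr 30, 2020.

Apr 30, 2020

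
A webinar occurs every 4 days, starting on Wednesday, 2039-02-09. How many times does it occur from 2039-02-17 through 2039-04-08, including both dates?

13

Occurrences land 4·i days after 2039-02-09 for i = 0, 1, 2, …
2039-02-17 is 8 days after the start; 8 ÷ 4 = 2 remainder 0. First occurrence in the window: #3 on 2039-02-17 (2×4 = 8 days in).
2039-04-08 is 58 days after the start; 58 ÷ 4 = 14 remainder 2. Last occurrence in the window: #15 on 2039-04-06.
Occurrences #3 through #15: 13 in total.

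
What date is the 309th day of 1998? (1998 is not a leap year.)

Jan has 31 days (309 − 31 = 278 remain).
Feb has 28 days (278 − 28 = 250 remain).
Mar has 31 days (250 − 31 = 219 remain).
Apr has 30 days (219 − 30 = 189 remain).
May has 31 days (189 − 31 = 158 remain).
Jun has 30 days (158 − 30 = 128 remain).
Jul has 31 days (128 − 31 = 97 remain).
Aug has 31 days (97 − 31 = 66 remain).
Sep has 30 days (66 − 30 = 36 remain).
Oct has 31 days (36 − 31 = 5 remain).
5 into Nov → Nov 5.

Nov 5, 1998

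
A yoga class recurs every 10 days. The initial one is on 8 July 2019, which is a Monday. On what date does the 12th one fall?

26 October 2019

The 12th occurrence is 11 intervals after the first: 11 × 10 = 110 days after 8 July 2019.
July has 31 days — 23 days to the end of July leaves 87.
August has 31 days (56 left).
September has 30 days (26 left).
26 days into October → 26 October 2019.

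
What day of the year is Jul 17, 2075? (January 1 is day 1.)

198

Days in months before Jul: 31 + 28 + 31 + 30 + 31 + 30 = 181.
Plus 17 days into Jul → day 198.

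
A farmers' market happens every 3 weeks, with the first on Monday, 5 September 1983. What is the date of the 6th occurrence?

19 December 1983

The 6th occurrence is 5 intervals after the first: 5 × 21 = 105 days after 5 September 1983.
September has 30 days — 25 days to the end of September leaves 80.
October has 31 days (49 left).
November has 30 days (19 left).
19 days into December → 19 December 1983.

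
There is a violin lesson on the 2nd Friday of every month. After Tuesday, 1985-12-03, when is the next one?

December 1985 starts on a Sunday; its first Friday is the 6th, so the 2nd Friday is the 13th — 1985-12-13.
1985-12-13 is after 1985-12-03, so that is the next one.

1985-12-13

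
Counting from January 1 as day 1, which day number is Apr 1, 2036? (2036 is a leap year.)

Days in months before Apr: 31 + 29 + 31 = 91.
Plus 1 day into Apr → day 92.

92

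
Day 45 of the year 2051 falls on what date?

January has 31 days (45 − 31 = 14 remain).
14 into February → February 14.

February 14, 2051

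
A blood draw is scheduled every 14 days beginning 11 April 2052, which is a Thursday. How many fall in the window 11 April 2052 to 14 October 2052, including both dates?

14

Occurrences land 14·i days after 11 April 2052 for i = 0, 1, 2, …
The window opens on the start date, so the first occurrence inside is #1 on 11 April 2052.
14 October 2052 is 186 days after the start; 186 ÷ 14 = 13 remainder 4. Last occurrence in the window: #14 on 10 October 2052.
Occurrences #1 through #14: 14 in total.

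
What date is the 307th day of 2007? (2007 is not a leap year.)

3 November 2007

January has 31 days (307 − 31 = 276 remain).
February has 28 days (276 − 28 = 248 remain).
March has 31 days (248 − 31 = 217 remain).
April has 30 days (217 − 30 = 187 remain).
May has 31 days (187 − 31 = 156 remain).
June has 30 days (156 − 30 = 126 remain).
July has 31 days (126 − 31 = 95 remain).
August has 31 days (95 − 31 = 64 remain).
September has 30 days (64 − 30 = 34 remain).
October has 31 days (34 − 31 = 3 remain).
3 into November → November 3.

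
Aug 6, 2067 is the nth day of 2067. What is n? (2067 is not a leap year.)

218

Days in months before Aug: 31 + 28 + 31 + 30 + 31 + 30 + 31 = 212.
Plus 6 days into Aug → day 218.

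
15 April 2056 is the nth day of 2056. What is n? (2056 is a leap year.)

Days in months before April: 31 + 29 + 31 = 91.
Plus 15 days into April → day 106.

106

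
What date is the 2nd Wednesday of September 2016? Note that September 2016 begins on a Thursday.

September 2016 begins on a Thursday, so the first Wednesday is September 7 (6 days later).
The 2nd Wednesday is 1 weeks later: 7 + 7 = 14.

14 September 2016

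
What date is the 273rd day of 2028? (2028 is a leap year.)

Jan has 31 days (273 − 31 = 242 remain).
Feb has 29 days (242 − 29 = 213 remain).
Mar has 31 days (213 − 31 = 182 remain).
Apr has 30 days (182 − 30 = 152 remain).
May has 31 days (152 − 31 = 121 remain).
Jun has 30 days (121 − 30 = 91 remain).
Jul has 31 days (91 − 31 = 60 remain).
Aug has 31 days (60 − 31 = 29 remain).
29 into Sep → Sep 29.

Sep 29, 2028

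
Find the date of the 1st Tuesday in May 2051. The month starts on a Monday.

May 2051 begins on a Monday, so the first Tuesday is May 2 (1 day later).

2 May 2051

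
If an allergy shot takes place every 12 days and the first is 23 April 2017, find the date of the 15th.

The 15th occurrence is 14 intervals after the first: 14 × 12 = 168 days after 23 April 2017.
April has 30 days — 7 days to the end of April leaves 161.
May has 31 days (130 left).
June has 30 days (100 left).
July has 31 days (69 left).
August has 31 days (38 left).
September has 30 days (8 left).
8 days into October → 8 October 2017.

8 October 2017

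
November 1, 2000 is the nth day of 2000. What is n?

306

Days in months before November: 31 + 29 + 31 + 30 + 31 + 30 + 31 + 31 + 30 + 31 = 305.
Plus 1 day into November → day 306.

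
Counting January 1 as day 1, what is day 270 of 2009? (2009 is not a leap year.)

Jan has 31 days (270 − 31 = 239 remain).
Feb has 28 days (239 − 28 = 211 remain).
Mar has 31 days (211 − 31 = 180 remain).
Apr has 30 days (180 − 30 = 150 remain).
May has 31 days (150 − 31 = 119 remain).
Jun has 30 days (119 − 30 = 89 remain).
Jul has 31 days (89 − 31 = 58 remain).
Aug has 31 days (58 − 31 = 27 remain).
27 into Sep → Sep 27.

Sep 27, 2009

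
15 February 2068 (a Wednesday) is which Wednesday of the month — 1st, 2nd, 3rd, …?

Day 15 falls in week ⌈15/7⌉ of the month.
Days 1–7 hold the 1st Wednesday, 8–14 the 2nd, 15–21 the 3rd, 22–28 the 4th, 29–31 the 5th.
15 is in the range for the 3rd.

3rd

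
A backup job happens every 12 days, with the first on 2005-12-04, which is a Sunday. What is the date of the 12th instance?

2006-04-15

The 12th occurrence is 11 intervals after the first: 11 × 12 = 132 days after 2005-12-04.
December has 31 days — 27 days to the end of December leaves 105.
January has 31 days (74 left).
February has 28 days (46 left).
March has 31 days (15 left).
15 days into April → 2006-04-15.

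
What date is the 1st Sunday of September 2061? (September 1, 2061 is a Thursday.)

2061-09-04

September 2061 begins on a Thursday, so the first Sunday is September 4 (3 days later).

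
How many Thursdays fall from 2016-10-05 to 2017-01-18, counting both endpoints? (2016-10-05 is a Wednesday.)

15

2016-10-05 is a Wednesday; the first Thursday on or after it is 2016-10-06 (1 day later).
From 2016-10-06 to 2017-01-18: 25 + 30 + 31 + 18 = 104 days (rest of October, November, December, January).
104 ÷ 7 = 14 full weeks with remainder 6, so 14 more Thursdays after the first → 15.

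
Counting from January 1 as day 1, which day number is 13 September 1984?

257

Days in months before September: 31 + 29 + 31 + 30 + 31 + 30 + 31 + 31 = 244.
Plus 13 days into September → day 257.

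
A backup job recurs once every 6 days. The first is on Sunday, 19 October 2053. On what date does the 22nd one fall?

The 22nd occurrence is 21 intervals after the first: 21 × 6 = 126 days after 19 October 2053.
October has 31 days — 12 days to the end of October leaves 114.
November has 30 days (84 left).
December has 31 days (53 left).
January has 31 days (22 left).
22 days into February → 22 February 2054.

22 February 2054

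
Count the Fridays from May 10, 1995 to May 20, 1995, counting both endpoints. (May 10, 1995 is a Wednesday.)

May 10, 1995 is a Wednesday; the first Friday on or after it is May 12, 1995 (2 days later).
From May 12, 1995 to May 20, 1995 is 20 − 12 = 8 days.
8 ÷ 7 = 1 full weeks with remainder 1, so 1 more Fridays after the first → 2.

2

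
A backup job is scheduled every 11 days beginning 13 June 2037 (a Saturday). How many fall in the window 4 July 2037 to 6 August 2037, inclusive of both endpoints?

3

Occurrences land 11·i days after 13 June 2037 for i = 0, 1, 2, …
4 July 2037 is 21 days after the start; 21 ÷ 11 = 1 remainder 10; since the remainder is 10, round up to i = 2. First occurrence in the window: #3 on 5 July 2037 (2×11 = 22 days in).
6 August 2037 is 54 days after the start; 54 ÷ 11 = 4 remainder 10. Last occurrence in the window: #5 on 27 July 2037.
Occurrences #3 through #5: 3 in total.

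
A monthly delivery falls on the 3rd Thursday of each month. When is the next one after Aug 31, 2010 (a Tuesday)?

Sep 16, 2010

Aug 2010 starts on a Sunday; its first Thursday is the 5th, so the 3rd Thursday is the 19th — Aug 19, 2010.
That is not after Aug 31, 2010, so look at Sep 2010.
Sep 2010 starts on a Wednesday; its first Thursday is the 2nd, so the 3rd Thursday is the 16th — Sep 16, 2010.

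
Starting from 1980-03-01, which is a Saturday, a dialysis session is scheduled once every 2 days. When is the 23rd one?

1980-04-14

The 23rd occurrence is 22 intervals after the first: 22 × 2 = 44 days after 1980-03-01.
March has 31 days — 30 days to the end of March leaves 14.
14 days into April → 1980-04-14.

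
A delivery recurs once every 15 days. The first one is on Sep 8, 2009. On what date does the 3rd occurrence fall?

Oct 8, 2009

The 3rd occurrence is 2 intervals after the first: 2 × 15 = 30 days after Sep 8, 2009.
Sep has 30 days — 22 days to the end of Sep leaves 8.
8 days into Oct → Oct 8, 2009.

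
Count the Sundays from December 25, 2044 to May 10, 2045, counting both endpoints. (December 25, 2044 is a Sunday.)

December 25, 2044 is a Sunday; the first Sunday on or after it is December 25, 2044.
From December 25, 2044 to May 10, 2045: 6 + 31 + 28 + 31 + 30 + 10 = 136 days (rest of December, January, February, March, April, May).
136 ÷ 7 = 19 full weeks with remainder 3, so 19 more Sundays after the first → 20.

20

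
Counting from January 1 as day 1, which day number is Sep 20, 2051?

263

Days in months before Sep: 31 + 28 + 31 + 30 + 31 + 30 + 31 + 31 = 243.
Plus 20 days into Sep → day 263.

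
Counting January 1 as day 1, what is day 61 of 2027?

Mar 2, 2027

Jan has 31 days (61 − 31 = 30 remain).
Feb has 28 days (30 − 28 = 2 remain).
2 into Mar → Mar 2.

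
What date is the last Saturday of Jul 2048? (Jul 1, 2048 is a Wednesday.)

Jul 25, 2048

Jul 2048 begins on a Wednesday, so the first Saturday is Jul 4 (3 days later).
Jul 2048 has 31 days. Adding weeks: 4, 11, 18, 25 — the last one ≤ 31 is the 25th.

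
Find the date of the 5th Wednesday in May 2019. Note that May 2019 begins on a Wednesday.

May 2019 begins on a Wednesday, so the first Wednesday is May 1.
The 5th Wednesday is 4 weeks later: 1 + 28 = 29.

May 29, 2019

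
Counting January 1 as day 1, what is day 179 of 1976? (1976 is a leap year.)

January has 31 days (179 − 31 = 148 remain).
February has 29 days (148 − 29 = 119 remain).
March has 31 days (119 − 31 = 88 remain).
April has 30 days (88 − 30 = 58 remain).
May has 31 days (58 − 31 = 27 remain).
27 into June → June 27.

1976-06-27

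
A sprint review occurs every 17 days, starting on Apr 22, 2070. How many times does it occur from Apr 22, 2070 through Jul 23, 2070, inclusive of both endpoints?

Occurrences land 17·i days after Apr 22, 2070 for i = 0, 1, 2, …
The window opens on the start date, so the first occurrence inside is #1 on Apr 22, 2070.
Jul 23, 2070 is 92 days after the start; 92 ÷ 17 = 5 remainder 7. Last occurrence in the window: #6 on Jul 16, 2070.
Occurrences #1 through #6: 6 in total.

6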